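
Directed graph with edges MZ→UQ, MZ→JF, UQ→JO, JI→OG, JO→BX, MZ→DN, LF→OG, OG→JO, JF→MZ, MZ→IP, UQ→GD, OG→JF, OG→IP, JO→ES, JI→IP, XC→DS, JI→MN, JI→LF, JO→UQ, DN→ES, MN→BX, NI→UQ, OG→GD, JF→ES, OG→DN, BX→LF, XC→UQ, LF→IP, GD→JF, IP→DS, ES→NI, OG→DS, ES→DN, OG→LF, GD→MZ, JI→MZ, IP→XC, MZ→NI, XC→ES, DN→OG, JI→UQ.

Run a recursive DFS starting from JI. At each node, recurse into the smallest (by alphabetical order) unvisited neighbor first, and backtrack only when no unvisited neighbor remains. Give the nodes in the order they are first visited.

Visit JI
JI → IP
IP → DS
IP → XC
XC → ES
ES → DN
DN → OG
OG → GD
GD → JF
JF → MZ
MZ → NI
NI → UQ
UQ → JO
JO → BX
BX → LF
JI → MN

JI IP DS XC ES DN OG GD JF MZ NI UQ JO BX LF MN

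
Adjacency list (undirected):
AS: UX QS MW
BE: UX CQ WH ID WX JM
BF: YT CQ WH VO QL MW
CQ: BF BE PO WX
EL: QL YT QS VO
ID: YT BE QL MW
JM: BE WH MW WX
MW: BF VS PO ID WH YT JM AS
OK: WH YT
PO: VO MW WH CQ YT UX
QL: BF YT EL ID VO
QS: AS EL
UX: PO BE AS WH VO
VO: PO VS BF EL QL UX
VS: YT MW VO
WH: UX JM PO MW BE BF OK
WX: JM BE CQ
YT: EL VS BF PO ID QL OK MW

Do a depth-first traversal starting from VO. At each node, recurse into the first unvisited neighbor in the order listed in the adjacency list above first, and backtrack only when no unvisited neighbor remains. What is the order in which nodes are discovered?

VO PO MW BF YT EL QL ID BE UX AS QS WH JM WX CQ OK VS

Visit VO
VO → PO
PO → MW
MW → BF
BF → YT
YT → EL
EL → QL
QL → ID
ID → BE
BE → UX
UX → AS
AS → QS
UX → WH
WH → JM
JM → WX
WX → CQ
WH → OK
YT → VS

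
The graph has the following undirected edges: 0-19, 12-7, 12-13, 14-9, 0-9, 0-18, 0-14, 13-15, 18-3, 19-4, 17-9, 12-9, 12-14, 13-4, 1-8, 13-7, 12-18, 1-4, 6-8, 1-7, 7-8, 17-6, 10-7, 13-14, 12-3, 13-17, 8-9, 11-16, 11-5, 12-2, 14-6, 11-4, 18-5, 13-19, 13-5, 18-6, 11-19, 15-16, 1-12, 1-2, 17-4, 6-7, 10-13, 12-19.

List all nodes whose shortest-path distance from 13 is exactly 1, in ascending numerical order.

4, 5, 7, 10, 12, 14, 15, 17, 19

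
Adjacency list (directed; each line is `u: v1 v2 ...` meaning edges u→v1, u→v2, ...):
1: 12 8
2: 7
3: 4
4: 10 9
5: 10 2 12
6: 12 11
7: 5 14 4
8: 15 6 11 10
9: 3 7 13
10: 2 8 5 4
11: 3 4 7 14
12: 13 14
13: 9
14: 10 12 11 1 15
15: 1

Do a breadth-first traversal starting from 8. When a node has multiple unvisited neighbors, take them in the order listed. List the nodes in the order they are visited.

Visit 8; enqueue 15, 6, 11, 10 → queue [15, 6, 11, 10]
Visit 15; enqueue 1 → queue [6, 11, 10, 1]
Visit 6; enqueue 12 → queue [11, 10, 1, 12]
Visit 11; enqueue 3, 4, 7, 14 → queue [10, 1, 12, 3, 4, 7, 14]
Visit 10; enqueue 2, 5 → queue [1, 12, 3, 4, 7, 14, 2, 5]
Visit 1 → queue [12, 3, 4, 7, 14, 2, 5]
Visit 12; enqueue 13 → queue [3, 4, 7, 14, 2, 5, 13]
Visit 3 → queue [4, 7, 14, 2, 5, 13]
Visit 4; enqueue 9 → queue [7, 14, 2, 5, 13, 9]
Visit 7 → queue [14, 2, 5, 13, 9]
Visit 14 → queue [2, 5, 13, 9]
Visit 2 → queue [5, 13, 9]
Visit 5 → queue [13, 9]
Visit 13 → queue [9]
Visit 9 → queue []

8 15 6 11 10 1 12 3 4 7 14 2 5 13 9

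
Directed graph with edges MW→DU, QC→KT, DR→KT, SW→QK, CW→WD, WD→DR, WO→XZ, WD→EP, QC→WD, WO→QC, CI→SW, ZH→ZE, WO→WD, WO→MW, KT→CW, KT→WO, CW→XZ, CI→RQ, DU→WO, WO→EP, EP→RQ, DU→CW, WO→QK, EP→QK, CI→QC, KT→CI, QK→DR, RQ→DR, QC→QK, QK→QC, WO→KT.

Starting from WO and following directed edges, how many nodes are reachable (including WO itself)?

BFS from WO visits: WO, EP, KT, MW, QC, QK, WD, XZ, RQ, CI, CW, DU, DR, SW
Reachable nodes: 14 of 16 total.

14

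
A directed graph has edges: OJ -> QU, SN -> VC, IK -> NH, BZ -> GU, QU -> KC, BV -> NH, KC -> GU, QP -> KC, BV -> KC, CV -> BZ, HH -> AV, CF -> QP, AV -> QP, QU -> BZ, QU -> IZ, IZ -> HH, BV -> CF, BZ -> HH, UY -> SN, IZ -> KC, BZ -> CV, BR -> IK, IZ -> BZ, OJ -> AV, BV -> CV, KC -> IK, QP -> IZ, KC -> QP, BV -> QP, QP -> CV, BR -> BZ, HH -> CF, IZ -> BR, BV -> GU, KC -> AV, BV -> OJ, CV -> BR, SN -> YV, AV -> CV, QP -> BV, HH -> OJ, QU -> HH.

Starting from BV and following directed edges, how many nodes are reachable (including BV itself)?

15

BFS from BV visits: BV, QP, OJ, NH, KC, GU, CV, CF, IZ, QU, AV, IK, BZ, BR, HH
Reachable nodes: 15 of 19 total.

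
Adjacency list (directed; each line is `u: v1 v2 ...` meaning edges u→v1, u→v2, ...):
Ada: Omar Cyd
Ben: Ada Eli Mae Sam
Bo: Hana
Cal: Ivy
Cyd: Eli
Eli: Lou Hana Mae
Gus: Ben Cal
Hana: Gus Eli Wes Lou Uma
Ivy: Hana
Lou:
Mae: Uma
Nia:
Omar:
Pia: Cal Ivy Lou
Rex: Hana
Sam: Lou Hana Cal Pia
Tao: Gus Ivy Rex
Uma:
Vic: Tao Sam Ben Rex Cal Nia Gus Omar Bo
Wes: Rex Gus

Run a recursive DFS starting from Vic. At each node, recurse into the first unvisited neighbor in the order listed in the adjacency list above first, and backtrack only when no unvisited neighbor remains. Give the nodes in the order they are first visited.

Vic, Tao, Gus, Ben, Ada, Omar, Cyd, Eli, Lou, Hana, Wes, Rex, Uma, Mae, Sam, Cal, Ivy, Pia, Nia, Bo

Visit Vic
Vic → Tao
Tao → Gus
Gus → Ben
Ben → Ada
Ada → Omar
Ada → Cyd
Cyd → Eli
Eli → Lou
Eli → Hana
Hana → Wes
Wes → Rex
Hana → Uma
Eli → Mae
Ben → Sam
Sam → Cal
Cal → Ivy
Sam → Pia
Vic → Nia
Vic → Bo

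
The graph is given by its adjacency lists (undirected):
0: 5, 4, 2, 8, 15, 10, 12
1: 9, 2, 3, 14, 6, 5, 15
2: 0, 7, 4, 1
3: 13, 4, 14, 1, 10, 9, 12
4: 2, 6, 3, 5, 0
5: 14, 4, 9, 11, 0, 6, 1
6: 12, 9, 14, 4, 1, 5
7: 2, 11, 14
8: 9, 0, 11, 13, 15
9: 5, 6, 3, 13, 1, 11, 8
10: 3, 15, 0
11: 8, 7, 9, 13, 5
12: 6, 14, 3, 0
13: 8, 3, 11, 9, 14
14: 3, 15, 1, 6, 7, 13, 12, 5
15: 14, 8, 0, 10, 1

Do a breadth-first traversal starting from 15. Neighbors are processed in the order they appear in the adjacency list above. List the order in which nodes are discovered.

15, 14, 8, 0, 10, 1, 3, 6, 7, 13, 12, 5, 9, 11, 4, 2

Visit 15; enqueue 14, 8, 0, 10, 1 → queue [14, 8, 0, 10, 1]
Visit 14; enqueue 3, 6, 7, 13, 12, 5 → queue [8, 0, 10, 1, 3, 6, 7, 13, 12, 5]
Visit 8; enqueue 9, 11 → queue [0, 10, 1, 3, 6, 7, 13, 12, 5, 9, 11]
Visit 0; enqueue 4, 2 → queue [10, 1, 3, 6, 7, 13, 12, 5, 9, 11, 4, 2]
Visit 10 → queue [1, 3, 6, 7, 13, 12, 5, 9, 11, 4, 2]
Visit 1 → queue [3, 6, 7, 13, 12, 5, 9, 11, 4, 2]
Visit 3 → queue [6, 7, 13, 12, 5, 9, 11, 4, 2]
Visit 6 → queue [7, 13, 12, 5, 9, 11, 4, 2]
Visit 7 → queue [13, 12, 5, 9, 11, 4, 2]
Visit 13 → queue [12, 5, 9, 11, 4, 2]
Visit 12 → queue [5, 9, 11, 4, 2]
Visit 5 → queue [9, 11, 4, 2]
Visit 9 → queue [11, 4, 2]
Visit 11 → queue [4, 2]
Visit 4 → queue [2]
Visit 2 → queue []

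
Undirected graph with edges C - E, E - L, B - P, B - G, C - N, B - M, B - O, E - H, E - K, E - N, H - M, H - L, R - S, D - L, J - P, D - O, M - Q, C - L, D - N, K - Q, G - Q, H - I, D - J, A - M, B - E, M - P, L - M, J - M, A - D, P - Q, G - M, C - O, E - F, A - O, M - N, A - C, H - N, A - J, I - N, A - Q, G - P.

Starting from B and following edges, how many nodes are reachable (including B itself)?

BFS from B visits: B, P, O, M, G, E, Q, J, D, C, A, N, L, H, K, F, I
Reachable nodes: 17 of 19 total.

17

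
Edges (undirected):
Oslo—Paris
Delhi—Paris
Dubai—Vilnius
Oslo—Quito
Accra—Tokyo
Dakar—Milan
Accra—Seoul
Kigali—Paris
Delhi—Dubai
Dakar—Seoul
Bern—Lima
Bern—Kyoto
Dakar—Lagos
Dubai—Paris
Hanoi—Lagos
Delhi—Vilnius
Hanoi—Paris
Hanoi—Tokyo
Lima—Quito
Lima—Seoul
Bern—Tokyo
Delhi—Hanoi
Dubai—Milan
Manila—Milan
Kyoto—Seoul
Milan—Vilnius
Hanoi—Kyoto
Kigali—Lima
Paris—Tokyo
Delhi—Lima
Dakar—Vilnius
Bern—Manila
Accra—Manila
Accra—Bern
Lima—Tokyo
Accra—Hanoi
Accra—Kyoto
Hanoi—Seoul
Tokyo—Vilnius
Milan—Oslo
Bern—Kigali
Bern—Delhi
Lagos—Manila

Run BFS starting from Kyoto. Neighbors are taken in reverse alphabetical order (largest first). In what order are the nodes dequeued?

Visit Kyoto; enqueue Seoul, Hanoi, Bern, Accra → queue [Seoul, Hanoi, Bern, Accra]
Visit Seoul; enqueue Lima, Dakar → queue [Hanoi, Bern, Accra, Lima, Dakar]
Visit Hanoi; enqueue Tokyo, Paris, Lagos, Delhi → queue [Bern, Accra, Lima, Dakar, Tokyo, Paris, Lagos, Delhi]
Visit Bern; enqueue Manila, Kigali → queue [Accra, Lima, Dakar, Tokyo, Paris, Lagos, Delhi, Manila, Kigali]
Visit Accra → queue [Lima, Dakar, Tokyo, Paris, Lagos, Delhi, Manila, Kigali]
Visit Lima; enqueue Quito → queue [Dakar, Tokyo, Paris, Lagos, Delhi, Manila, Kigali, Quito]
Visit Dakar; enqueue Vilnius, Milan → queue [Tokyo, Paris, Lagos, Delhi, Manila, Kigali, Quito, Vilnius, Milan]
Visit Tokyo → queue [Paris, Lagos, Delhi, Manila, Kigali, Quito, Vilnius, Milan]
Visit Paris; enqueue Oslo, Dubai → queue [Lagos, Delhi, Manila, Kigali, Quito, Vilnius, Milan, Oslo, Dubai]
Visit Lagos → queue [Delhi, Manila, Kigali, Quito, Vilnius, Milan, Oslo, Dubai]
Visit Delhi → queue [Manila, Kigali, Quito, Vilnius, Milan, Oslo, Dubai]
Visit Manila → queue [Kigali, Quito, Vilnius, Milan, Oslo, Dubai]
Visit Kigali → queue [Quito, Vilnius, Milan, Oslo, Dubai]
Visit Quito → queue [Vilnius, Milan, Oslo, Dubai]
Visit Vilnius → queue [Milan, Oslo, Dubai]
Visit Milan → queue [Oslo, Dubai]
Visit Oslo → queue [Dubai]
Visit Dubai → queue []

Kyoto, Seoul, Hanoi, Bern, Accra, Lima, Dakar, Tokyo, Paris, Lagos, Delhi, Manila, Kigali, Quito, Vilnius, Milan, Oslo, Dubai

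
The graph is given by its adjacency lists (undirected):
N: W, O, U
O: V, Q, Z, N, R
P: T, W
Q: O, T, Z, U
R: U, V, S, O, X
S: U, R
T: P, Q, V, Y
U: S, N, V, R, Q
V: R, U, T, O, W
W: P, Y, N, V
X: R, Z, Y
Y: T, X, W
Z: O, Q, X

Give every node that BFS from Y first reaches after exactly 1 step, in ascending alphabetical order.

Level 0: Y
Level 1: T, W, X
Level 2: N, P, Q, R, V, Z
Level 3: O, S, U

T, W, X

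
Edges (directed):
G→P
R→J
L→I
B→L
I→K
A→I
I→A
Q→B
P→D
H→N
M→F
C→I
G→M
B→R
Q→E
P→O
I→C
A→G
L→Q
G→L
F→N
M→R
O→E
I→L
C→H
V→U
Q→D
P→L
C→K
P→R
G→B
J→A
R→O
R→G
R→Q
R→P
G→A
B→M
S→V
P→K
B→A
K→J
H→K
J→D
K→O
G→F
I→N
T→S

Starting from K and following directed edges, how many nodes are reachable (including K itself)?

BFS from K visits: K, O, J, E, D, A, I, G, N, L, C, P, M, F, B, Q, H, R
Reachable nodes: 18 of 22 total.

18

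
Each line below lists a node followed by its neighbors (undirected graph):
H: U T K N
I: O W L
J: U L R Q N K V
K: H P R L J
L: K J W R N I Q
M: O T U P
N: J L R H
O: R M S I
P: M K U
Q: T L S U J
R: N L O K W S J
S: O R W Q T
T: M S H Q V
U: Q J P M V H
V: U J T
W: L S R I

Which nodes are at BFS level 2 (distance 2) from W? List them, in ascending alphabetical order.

J, K, N, O, Q, T

Level 0: W
Level 1: I, L, R, S
Level 2: J, K, N, O, Q, T
Level 3: H, M, P, U, V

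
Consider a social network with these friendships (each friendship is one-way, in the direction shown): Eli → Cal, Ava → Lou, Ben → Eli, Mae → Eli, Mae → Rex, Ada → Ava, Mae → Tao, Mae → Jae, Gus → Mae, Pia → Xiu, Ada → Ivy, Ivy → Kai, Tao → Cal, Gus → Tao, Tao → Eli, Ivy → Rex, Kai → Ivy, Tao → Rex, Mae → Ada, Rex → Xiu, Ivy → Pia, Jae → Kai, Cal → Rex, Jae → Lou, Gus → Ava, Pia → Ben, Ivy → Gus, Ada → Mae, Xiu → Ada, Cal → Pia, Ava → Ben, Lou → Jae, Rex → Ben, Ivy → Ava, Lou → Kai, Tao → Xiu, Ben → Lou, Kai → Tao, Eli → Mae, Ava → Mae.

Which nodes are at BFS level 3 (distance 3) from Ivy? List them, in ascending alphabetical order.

Ada, Cal, Eli, Jae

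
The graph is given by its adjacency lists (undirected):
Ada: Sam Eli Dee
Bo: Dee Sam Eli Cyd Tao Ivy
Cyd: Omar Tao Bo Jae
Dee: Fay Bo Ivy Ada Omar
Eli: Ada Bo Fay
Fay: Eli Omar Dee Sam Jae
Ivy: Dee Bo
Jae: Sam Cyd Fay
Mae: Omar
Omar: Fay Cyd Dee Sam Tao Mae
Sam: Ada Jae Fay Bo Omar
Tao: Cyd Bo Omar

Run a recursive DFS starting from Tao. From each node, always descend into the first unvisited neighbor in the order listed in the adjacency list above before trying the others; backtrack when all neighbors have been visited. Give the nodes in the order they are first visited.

Tao Cyd Omar Fay Eli Ada Sam Jae Bo Dee Ivy Mae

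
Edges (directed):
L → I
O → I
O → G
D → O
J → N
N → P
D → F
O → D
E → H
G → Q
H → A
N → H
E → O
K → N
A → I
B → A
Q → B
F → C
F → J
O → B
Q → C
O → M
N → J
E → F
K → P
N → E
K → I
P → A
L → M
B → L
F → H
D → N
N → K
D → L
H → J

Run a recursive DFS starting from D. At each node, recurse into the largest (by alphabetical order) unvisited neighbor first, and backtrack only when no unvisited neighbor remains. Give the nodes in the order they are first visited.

D → O → M → I → G → Q → C → B → L → A → N → P → K → J → H → E → F

Visit D
D → O
O → M
O → I
O → G
G → Q
Q → C
Q → B
B → L
B → A
D → N
N → P
N → K
N → J
N → H
N → E
E → F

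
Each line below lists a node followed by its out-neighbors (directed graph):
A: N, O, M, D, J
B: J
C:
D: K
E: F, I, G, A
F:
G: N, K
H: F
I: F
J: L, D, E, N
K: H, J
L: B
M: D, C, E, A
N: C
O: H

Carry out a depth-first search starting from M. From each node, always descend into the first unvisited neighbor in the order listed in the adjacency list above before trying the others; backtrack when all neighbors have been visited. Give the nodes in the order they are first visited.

Visit M
M → D
D → K
K → H
H → F
K → J
J → L
L → B
J → E
E → I
E → G
G → N
N → C
E → A
A → O

M D K H F J L B E I G N C A O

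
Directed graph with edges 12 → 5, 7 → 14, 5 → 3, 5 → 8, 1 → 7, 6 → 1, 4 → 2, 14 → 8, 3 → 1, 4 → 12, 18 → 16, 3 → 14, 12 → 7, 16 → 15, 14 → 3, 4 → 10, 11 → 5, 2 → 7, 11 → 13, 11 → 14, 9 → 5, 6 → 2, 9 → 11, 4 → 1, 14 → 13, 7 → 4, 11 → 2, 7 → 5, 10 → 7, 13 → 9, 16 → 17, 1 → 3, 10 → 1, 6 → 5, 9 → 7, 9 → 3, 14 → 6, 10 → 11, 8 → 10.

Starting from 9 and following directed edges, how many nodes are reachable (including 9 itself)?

BFS from 9 visits: 9, 3, 5, 7, 11, 1, 14, 8, 4, 2, 13, 6, 10, 12
Reachable nodes: 14 of 18 total.

14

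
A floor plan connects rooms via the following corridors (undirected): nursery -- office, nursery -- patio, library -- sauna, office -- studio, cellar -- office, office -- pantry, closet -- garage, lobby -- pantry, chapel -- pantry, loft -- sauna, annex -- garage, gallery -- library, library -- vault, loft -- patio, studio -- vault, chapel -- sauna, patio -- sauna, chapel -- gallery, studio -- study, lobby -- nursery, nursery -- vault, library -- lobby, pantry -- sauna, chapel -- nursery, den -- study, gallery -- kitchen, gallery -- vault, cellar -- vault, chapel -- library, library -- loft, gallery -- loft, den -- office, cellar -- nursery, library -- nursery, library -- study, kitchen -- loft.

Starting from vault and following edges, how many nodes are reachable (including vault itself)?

BFS from vault visits: vault, studio, nursery, library, gallery, cellar, study, office, patio, lobby, chapel, sauna, loft, kitchen, den, pantry
Reachable nodes: 16 of 19 total.

16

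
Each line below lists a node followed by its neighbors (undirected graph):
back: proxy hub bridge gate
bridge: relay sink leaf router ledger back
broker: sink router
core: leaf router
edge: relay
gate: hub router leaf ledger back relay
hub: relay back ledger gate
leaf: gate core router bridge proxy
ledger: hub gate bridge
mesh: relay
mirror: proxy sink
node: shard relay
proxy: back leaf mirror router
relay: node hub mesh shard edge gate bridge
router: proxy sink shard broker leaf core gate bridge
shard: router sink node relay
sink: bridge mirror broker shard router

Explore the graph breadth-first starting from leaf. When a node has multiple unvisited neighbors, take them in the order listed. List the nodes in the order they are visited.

Visit leaf; enqueue gate, core, router, bridge, proxy → queue [gate, core, router, bridge, proxy]
Visit gate; enqueue hub, ledger, back, relay → queue [core, router, bridge, proxy, hub, ledger, back, relay]
Visit core → queue [router, bridge, proxy, hub, ledger, back, relay]
Visit router; enqueue sink, shard, broker → queue [bridge, proxy, hub, ledger, back, relay, sink, shard, broker]
Visit bridge → queue [proxy, hub, ledger, back, relay, sink, shard, broker]
Visit proxy; enqueue mirror → queue [hub, ledger, back, relay, sink, shard, broker, mirror]
Visit hub → queue [ledger, back, relay, sink, shard, broker, mirror]
Visit ledger → queue [back, relay, sink, shard, broker, mirror]
Visit back → queue [relay, sink, shard, broker, mirror]
Visit relay; enqueue node, mesh, edge → queue [sink, shard, broker, mirror, node, mesh, edge]
Visit sink → queue [shard, broker, mirror, node, mesh, edge]
Visit shard → queue [broker, mirror, node, mesh, edge]
Visit broker → queue [mirror, node, mesh, edge]
Visit mirror → queue [node, mesh, edge]
Visit node → queue [mesh, edge]
Visit mesh → queue [edge]
Visit edge → queue []

leaf, gate, core, router, bridge, proxy, hub, ledger, back, relay, sink, shard, broker, mirror, node, mesh, edge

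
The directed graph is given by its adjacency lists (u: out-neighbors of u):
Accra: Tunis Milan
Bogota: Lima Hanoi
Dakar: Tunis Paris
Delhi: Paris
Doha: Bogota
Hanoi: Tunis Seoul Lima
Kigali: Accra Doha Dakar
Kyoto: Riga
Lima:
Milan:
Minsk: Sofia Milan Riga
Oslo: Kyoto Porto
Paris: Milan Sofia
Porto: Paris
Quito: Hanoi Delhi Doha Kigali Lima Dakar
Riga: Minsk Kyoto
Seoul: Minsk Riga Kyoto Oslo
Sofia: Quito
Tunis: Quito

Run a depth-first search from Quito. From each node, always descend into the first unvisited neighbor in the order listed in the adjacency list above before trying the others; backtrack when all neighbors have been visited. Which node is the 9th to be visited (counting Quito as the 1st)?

Visit Quito
Quito → Hanoi
Hanoi → Tunis
Hanoi → Seoul
Seoul → Minsk
Minsk → Sofia
Minsk → Milan
Minsk → Riga
Riga → Kyoto
Seoul → Oslo
Oslo → Porto
Porto → Paris
Hanoi → Lima
Quito → Delhi
Quito → Doha
Doha → Bogota
Quito → Kigali
Kigali → Accra
Kigali → Dakar

Visit order: Quito, Hanoi, Tunis, Seoul, Minsk, Sofia, Milan, Riga, Kyoto, Oslo, Porto, Paris, Lima, Delhi, Doha, Bogota, Kigali, Accra, Dakar

Kyoto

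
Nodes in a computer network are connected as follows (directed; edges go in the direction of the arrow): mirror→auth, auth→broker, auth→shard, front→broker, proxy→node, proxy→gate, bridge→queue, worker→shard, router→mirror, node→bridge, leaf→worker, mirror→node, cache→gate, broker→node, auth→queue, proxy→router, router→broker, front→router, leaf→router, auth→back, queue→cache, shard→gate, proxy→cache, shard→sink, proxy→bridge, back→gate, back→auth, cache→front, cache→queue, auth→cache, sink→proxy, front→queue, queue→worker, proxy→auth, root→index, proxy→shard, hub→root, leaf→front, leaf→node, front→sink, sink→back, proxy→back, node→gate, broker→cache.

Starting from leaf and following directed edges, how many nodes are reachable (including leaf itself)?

16

BFS from leaf visits: leaf, front, node, router, worker, broker, queue, sink, bridge, gate, mirror, shard, cache, back, proxy, auth
Reachable nodes: 16 of 19 total.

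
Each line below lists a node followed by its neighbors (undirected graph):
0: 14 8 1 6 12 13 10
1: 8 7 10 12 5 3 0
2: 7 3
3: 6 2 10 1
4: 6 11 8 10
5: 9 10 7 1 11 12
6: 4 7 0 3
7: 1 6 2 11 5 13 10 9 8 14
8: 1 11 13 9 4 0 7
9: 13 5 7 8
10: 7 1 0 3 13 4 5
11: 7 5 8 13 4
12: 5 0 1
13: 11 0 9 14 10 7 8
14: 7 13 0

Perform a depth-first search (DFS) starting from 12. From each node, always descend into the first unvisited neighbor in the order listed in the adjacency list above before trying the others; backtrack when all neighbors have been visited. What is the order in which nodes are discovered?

Visit 12
12 → 5
5 → 9
9 → 13
13 → 11
11 → 7
7 → 1
1 → 8
8 → 4
4 → 6
6 → 0
0 → 14
0 → 10
10 → 3
3 → 2

12, 5, 9, 13, 11, 7, 1, 8, 4, 6, 0, 14, 10, 3, 2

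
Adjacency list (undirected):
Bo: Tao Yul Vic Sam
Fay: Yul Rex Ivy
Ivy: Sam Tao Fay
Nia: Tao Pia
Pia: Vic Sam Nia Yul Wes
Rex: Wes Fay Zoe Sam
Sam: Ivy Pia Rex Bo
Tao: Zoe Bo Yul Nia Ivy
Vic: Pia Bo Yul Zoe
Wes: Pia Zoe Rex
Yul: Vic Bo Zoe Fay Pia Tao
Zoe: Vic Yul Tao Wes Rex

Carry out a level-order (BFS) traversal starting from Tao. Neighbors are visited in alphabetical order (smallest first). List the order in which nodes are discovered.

Visit Tao; enqueue Bo, Ivy, Nia, Yul, Zoe → queue [Bo, Ivy, Nia, Yul, Zoe]
Visit Bo; enqueue Sam, Vic → queue [Ivy, Nia, Yul, Zoe, Sam, Vic]
Visit Ivy; enqueue Fay → queue [Nia, Yul, Zoe, Sam, Vic, Fay]
Visit Nia; enqueue Pia → queue [Yul, Zoe, Sam, Vic, Fay, Pia]
Visit Yul → queue [Zoe, Sam, Vic, Fay, Pia]
Visit Zoe; enqueue Rex, Wes → queue [Sam, Vic, Fay, Pia, Rex, Wes]
Visit Sam → queue [Vic, Fay, Pia, Rex, Wes]
Visit Vic → queue [Fay, Pia, Rex, Wes]
Visit Fay → queue [Pia, Rex, Wes]
Visit Pia → queue [Rex, Wes]
Visit Rex → queue [Wes]
Visit Wes → queue []

Tao, Bo, Ivy, Nia, Yul, Zoe, Sam, Vic, Fay, Pia, Rex, Wes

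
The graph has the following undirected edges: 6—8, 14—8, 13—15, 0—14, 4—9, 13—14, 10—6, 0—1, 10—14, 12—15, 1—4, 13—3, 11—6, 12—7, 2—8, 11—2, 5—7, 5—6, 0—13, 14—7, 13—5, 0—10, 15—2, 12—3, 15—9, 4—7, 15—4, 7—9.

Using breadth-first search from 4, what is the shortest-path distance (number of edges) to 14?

Level 0: 4
Level 1: 1, 7, 9, 15
Level 2: 0, 2, 5, 12, 13, 14
Level 3: 3, 6, 8, 10, 11
14 first appears at level 2.

2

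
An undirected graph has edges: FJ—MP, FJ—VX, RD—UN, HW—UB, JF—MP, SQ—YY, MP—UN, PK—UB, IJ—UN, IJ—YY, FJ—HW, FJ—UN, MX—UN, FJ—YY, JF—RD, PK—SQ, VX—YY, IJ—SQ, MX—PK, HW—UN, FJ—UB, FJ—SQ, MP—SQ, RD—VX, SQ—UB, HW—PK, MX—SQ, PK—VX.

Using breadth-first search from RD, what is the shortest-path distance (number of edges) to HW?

2

Level 0: RD
Level 1: JF, UN, VX
Level 2: FJ, HW, IJ, MP, MX, PK, YY
Level 3: SQ, UB
HW first appears at level 2.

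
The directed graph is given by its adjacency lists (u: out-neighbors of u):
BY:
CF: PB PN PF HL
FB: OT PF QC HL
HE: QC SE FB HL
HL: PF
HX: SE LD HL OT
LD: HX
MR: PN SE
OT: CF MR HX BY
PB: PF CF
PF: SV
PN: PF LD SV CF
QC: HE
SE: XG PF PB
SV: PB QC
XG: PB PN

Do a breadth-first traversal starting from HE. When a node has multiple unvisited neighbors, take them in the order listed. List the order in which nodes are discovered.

HE → QC → SE → FB → HL → XG → PF → PB → OT → PN → SV → CF → MR → HX → BY → LD

Visit HE; enqueue QC, SE, FB, HL → queue [QC, SE, FB, HL]
Visit QC → queue [SE, FB, HL]
Visit SE; enqueue XG, PF, PB → queue [FB, HL, XG, PF, PB]
Visit FB; enqueue OT → queue [HL, XG, PF, PB, OT]
Visit HL → queue [XG, PF, PB, OT]
Visit XG; enqueue PN → queue [PF, PB, OT, PN]
Visit PF; enqueue SV → queue [PB, OT, PN, SV]
Visit PB; enqueue CF → queue [OT, PN, SV, CF]
Visit OT; enqueue MR, HX, BY → queue [PN, SV, CF, MR, HX, BY]
Visit PN; enqueue LD → queue [SV, CF, MR, HX, BY, LD]
Visit SV → queue [CF, MR, HX, BY, LD]
Visit CF → queue [MR, HX, BY, LD]
Visit MR → queue [HX, BY, LD]
Visit HX → queue [BY, LD]
Visit BY → queue [LD]
Visit LD → queue []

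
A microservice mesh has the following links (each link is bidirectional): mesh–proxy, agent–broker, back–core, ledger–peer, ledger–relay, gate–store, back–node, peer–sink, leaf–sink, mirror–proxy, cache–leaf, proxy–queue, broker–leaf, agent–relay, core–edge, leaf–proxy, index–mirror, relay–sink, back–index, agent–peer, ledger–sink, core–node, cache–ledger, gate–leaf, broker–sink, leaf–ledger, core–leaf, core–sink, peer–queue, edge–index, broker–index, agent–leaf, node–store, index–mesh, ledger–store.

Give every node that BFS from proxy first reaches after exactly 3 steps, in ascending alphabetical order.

back, edge, node, relay, store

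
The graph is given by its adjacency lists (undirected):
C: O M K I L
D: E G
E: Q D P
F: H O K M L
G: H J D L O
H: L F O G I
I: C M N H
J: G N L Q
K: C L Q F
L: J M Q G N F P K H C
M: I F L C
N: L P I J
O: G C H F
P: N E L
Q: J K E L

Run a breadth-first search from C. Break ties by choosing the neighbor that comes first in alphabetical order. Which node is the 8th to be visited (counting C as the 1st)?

Visit C; enqueue I, K, L, M, O → queue [I, K, L, M, O]
Visit I; enqueue H, N → queue [K, L, M, O, H, N]
Visit K; enqueue F, Q → queue [L, M, O, H, N, F, Q]
Visit L; enqueue G, J, P → queue [M, O, H, N, F, Q, G, J, P]
Visit M → queue [O, H, N, F, Q, G, J, P]
Visit O → queue [H, N, F, Q, G, J, P]
Visit H → queue [N, F, Q, G, J, P]
Visit N → queue [F, Q, G, J, P]
Visit F → queue [Q, G, J, P]
Visit Q; enqueue E → queue [G, J, P, E]
Visit G; enqueue D → queue [J, P, E, D]
Visit J → queue [P, E, D]
Visit P → queue [E, D]
Visit E → queue [D]
Visit D → queue []

Visit order: C, I, K, L, M, O, H, N, F, Q, G, J, P, E, D

N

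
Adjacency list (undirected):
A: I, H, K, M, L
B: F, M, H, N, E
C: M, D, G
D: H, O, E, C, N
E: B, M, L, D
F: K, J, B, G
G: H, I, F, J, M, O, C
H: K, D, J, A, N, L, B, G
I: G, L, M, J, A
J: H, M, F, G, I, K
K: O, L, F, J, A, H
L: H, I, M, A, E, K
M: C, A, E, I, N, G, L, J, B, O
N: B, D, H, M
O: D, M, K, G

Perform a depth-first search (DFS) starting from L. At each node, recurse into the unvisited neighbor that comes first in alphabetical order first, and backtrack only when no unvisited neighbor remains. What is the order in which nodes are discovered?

L, A, H, B, E, D, C, G, F, J, I, M, N, O, K

Visit L
L → A
A → H
H → B
B → E
E → D
D → C
C → G
G → F
F → J
J → I
I → M
M → N
M → O
O → K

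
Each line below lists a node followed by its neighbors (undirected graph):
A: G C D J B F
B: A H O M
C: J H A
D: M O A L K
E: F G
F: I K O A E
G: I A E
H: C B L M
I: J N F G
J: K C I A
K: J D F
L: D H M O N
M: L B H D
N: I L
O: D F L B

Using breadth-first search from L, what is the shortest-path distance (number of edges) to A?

Level 0: L
Level 1: D, H, M, N, O
Level 2: A, B, C, F, I, K
Level 3: E, G, J
A first appears at level 2.

2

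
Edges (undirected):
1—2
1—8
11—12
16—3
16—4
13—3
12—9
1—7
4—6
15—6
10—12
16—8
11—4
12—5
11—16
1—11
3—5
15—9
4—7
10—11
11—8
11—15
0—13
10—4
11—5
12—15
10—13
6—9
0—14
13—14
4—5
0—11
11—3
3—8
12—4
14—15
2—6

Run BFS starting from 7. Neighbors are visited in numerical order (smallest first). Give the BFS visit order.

Visit 7; enqueue 1, 4 → queue [1, 4]
Visit 1; enqueue 2, 8, 11 → queue [4, 2, 8, 11]
Visit 4; enqueue 5, 6, 10, 12, 16 → queue [2, 8, 11, 5, 6, 10, 12, 16]
Visit 2 → queue [8, 11, 5, 6, 10, 12, 16]
Visit 8; enqueue 3 → queue [11, 5, 6, 10, 12, 16, 3]
Visit 11; enqueue 0, 15 → queue [5, 6, 10, 12, 16, 3, 0, 15]
Visit 5 → queue [6, 10, 12, 16, 3, 0, 15]
Visit 6; enqueue 9 → queue [10, 12, 16, 3, 0, 15, 9]
Visit 10; enqueue 13 → queue [12, 16, 3, 0, 15, 9, 13]
Visit 12 → queue [16, 3, 0, 15, 9, 13]
Visit 16 → queue [3, 0, 15, 9, 13]
Visit 3 → queue [0, 15, 9, 13]
Visit 0; enqueue 14 → queue [15, 9, 13, 14]
Visit 15 → queue [9, 13, 14]
Visit 9 → queue [13, 14]
Visit 13 → queue [14]
Visit 14 → queue []

7 -> 1 -> 4 -> 2 -> 8 -> 11 -> 5 -> 6 -> 10 -> 12 -> 16 -> 3 -> 0 -> 15 -> 9 -> 13 -> 14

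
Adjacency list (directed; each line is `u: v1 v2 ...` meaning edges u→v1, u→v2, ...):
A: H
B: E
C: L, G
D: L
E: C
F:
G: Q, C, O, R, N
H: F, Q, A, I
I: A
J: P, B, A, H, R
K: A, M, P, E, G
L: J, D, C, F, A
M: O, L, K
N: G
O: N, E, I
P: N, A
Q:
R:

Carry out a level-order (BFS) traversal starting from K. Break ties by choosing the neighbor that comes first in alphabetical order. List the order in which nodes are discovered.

Visit K; enqueue A, E, G, M, P → queue [A, E, G, M, P]
Visit A; enqueue H → queue [E, G, M, P, H]
Visit E; enqueue C → queue [G, M, P, H, C]
Visit G; enqueue N, O, Q, R → queue [M, P, H, C, N, O, Q, R]
Visit M; enqueue L → queue [P, H, C, N, O, Q, R, L]
Visit P → queue [H, C, N, O, Q, R, L]
Visit H; enqueue F, I → queue [C, N, O, Q, R, L, F, I]
Visit C → queue [N, O, Q, R, L, F, I]
Visit N → queue [O, Q, R, L, F, I]
Visit O → queue [Q, R, L, F, I]
Visit Q → queue [R, L, F, I]
Visit R → queue [L, F, I]
Visit L; enqueue D, J → queue [F, I, D, J]
Visit F → queue [I, D, J]
Visit I → queue [D, J]
Visit D → queue [J]
Visit J; enqueue B → queue [B]
Visit B → queue []

K, A, E, G, M, P, H, C, N, O, Q, R, L, F, I, D, J, B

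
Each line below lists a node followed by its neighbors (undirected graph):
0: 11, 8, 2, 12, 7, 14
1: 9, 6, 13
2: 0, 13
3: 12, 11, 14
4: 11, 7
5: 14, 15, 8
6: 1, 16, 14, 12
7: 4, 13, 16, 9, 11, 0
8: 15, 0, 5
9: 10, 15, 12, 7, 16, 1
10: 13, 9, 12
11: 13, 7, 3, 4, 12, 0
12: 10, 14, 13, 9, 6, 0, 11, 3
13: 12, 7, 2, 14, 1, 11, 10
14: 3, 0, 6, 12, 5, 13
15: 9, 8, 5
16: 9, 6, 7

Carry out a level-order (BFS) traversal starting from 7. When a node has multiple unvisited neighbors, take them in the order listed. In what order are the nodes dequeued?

Visit 7; enqueue 4, 13, 16, 9, 11, 0 → queue [4, 13, 16, 9, 11, 0]
Visit 4 → queue [13, 16, 9, 11, 0]
Visit 13; enqueue 12, 2, 14, 1, 10 → queue [16, 9, 11, 0, 12, 2, 14, 1, 10]
Visit 16; enqueue 6 → queue [9, 11, 0, 12, 2, 14, 1, 10, 6]
Visit 9; enqueue 15 → queue [11, 0, 12, 2, 14, 1, 10, 6, 15]
Visit 11; enqueue 3 → queue [0, 12, 2, 14, 1, 10, 6, 15, 3]
Visit 0; enqueue 8 → queue [12, 2, 14, 1, 10, 6, 15, 3, 8]
Visit 12 → queue [2, 14, 1, 10, 6, 15, 3, 8]
Visit 2 → queue [14, 1, 10, 6, 15, 3, 8]
Visit 14; enqueue 5 → queue [1, 10, 6, 15, 3, 8, 5]
Visit 1 → queue [10, 6, 15, 3, 8, 5]
Visit 10 → queue [6, 15, 3, 8, 5]
Visit 6 → queue [15, 3, 8, 5]
Visit 15 → queue [3, 8, 5]
Visit 3 → queue [8, 5]
Visit 8 → queue [5]
Visit 5 → queue []

7 4 13 16 9 11 0 12 2 14 1 10 6 15 3 8 5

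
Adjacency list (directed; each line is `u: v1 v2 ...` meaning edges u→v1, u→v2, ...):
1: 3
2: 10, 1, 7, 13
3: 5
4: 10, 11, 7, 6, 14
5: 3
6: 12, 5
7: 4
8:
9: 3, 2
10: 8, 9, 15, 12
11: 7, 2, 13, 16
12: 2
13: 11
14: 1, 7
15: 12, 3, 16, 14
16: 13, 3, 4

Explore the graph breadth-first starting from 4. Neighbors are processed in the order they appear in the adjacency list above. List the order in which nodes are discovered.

4 -> 10 -> 11 -> 7 -> 6 -> 14 -> 8 -> 9 -> 15 -> 12 -> 2 -> 13 -> 16 -> 5 -> 1 -> 3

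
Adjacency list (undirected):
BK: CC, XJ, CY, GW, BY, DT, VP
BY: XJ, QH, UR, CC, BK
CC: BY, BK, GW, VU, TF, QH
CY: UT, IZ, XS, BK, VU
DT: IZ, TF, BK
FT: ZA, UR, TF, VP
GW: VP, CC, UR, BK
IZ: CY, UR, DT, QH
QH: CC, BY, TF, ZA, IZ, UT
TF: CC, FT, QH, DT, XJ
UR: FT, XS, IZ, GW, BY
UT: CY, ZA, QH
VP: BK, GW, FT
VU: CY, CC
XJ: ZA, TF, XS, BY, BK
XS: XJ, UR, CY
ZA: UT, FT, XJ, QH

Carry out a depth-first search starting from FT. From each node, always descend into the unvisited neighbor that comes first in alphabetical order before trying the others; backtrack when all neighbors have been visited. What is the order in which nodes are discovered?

Visit FT
FT → TF
TF → CC
CC → BK
BK → BY
BY → QH
QH → IZ
IZ → CY
CY → UT
UT → ZA
ZA → XJ
XJ → XS
XS → UR
UR → GW
GW → VP
CY → VU
IZ → DT

FT, TF, CC, BK, BY, QH, IZ, CY, UT, ZA, XJ, XS, UR, GW, VP, VU, DT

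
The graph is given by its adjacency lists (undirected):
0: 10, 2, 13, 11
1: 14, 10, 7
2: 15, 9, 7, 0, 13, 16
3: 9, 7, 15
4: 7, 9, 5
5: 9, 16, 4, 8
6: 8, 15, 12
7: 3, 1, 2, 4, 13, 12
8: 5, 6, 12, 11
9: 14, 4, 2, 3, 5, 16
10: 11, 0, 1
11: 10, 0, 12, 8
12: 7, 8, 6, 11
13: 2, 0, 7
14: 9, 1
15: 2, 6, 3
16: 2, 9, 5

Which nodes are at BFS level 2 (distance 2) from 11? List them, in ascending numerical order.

Level 0: 11
Level 1: 0, 8, 10, 12
Level 2: 1, 2, 5, 6, 7, 13
Level 3: 3, 4, 9, 14, 15, 16

1, 2, 5, 6, 7, 13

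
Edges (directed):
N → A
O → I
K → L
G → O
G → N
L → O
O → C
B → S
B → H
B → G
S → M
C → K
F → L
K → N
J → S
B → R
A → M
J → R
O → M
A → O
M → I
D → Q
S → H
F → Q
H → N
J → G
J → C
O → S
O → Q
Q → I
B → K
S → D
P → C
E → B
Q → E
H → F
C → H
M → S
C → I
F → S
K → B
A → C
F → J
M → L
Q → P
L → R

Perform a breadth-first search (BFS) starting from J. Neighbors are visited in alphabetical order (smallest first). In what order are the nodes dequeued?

Visit J; enqueue C, G, R, S → queue [C, G, R, S]
Visit C; enqueue H, I, K → queue [G, R, S, H, I, K]
Visit G; enqueue N, O → queue [R, S, H, I, K, N, O]
Visit R → queue [S, H, I, K, N, O]
Visit S; enqueue D, M → queue [H, I, K, N, O, D, M]
Visit H; enqueue F → queue [I, K, N, O, D, M, F]
Visit I → queue [K, N, O, D, M, F]
Visit K; enqueue B, L → queue [N, O, D, M, F, B, L]
Visit N; enqueue A → queue [O, D, M, F, B, L, A]
Visit O; enqueue Q → queue [D, M, F, B, L, A, Q]
Visit D → queue [M, F, B, L, A, Q]
Visit M → queue [F, B, L, A, Q]
Visit F → queue [B, L, A, Q]
Visit B → queue [L, A, Q]
Visit L → queue [A, Q]
Visit A → queue [Q]
Visit Q; enqueue E, P → queue [E, P]
Visit E → queue [P]
Visit P → queue []

J → C → G → R → S → H → I → K → N → O → D → M → F → B → L → A → Q → E → P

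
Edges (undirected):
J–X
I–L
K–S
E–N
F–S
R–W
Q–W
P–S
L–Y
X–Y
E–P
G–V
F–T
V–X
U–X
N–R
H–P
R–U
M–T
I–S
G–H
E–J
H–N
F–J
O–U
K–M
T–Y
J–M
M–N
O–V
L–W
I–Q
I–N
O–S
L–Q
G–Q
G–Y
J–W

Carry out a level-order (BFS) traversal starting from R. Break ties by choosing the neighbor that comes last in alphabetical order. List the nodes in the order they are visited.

Visit R; enqueue W, U, N → queue [W, U, N]
Visit W; enqueue Q, L, J → queue [U, N, Q, L, J]
Visit U; enqueue X, O → queue [N, Q, L, J, X, O]
Visit N; enqueue M, I, H, E → queue [Q, L, J, X, O, M, I, H, E]
Visit Q; enqueue G → queue [L, J, X, O, M, I, H, E, G]
Visit L; enqueue Y → queue [J, X, O, M, I, H, E, G, Y]
Visit J; enqueue F → queue [X, O, M, I, H, E, G, Y, F]
Visit X; enqueue V → queue [O, M, I, H, E, G, Y, F, V]
Visit O; enqueue S → queue [M, I, H, E, G, Y, F, V, S]
Visit M; enqueue T, K → queue [I, H, E, G, Y, F, V, S, T, K]
Visit I → queue [H, E, G, Y, F, V, S, T, K]
Visit H; enqueue P → queue [E, G, Y, F, V, S, T, K, P]
Visit E → queue [G, Y, F, V, S, T, K, P]
Visit G → queue [Y, F, V, S, T, K, P]
Visit Y → queue [F, V, S, T, K, P]
Visit F → queue [V, S, T, K, P]
Visit V → queue [S, T, K, P]
Visit S → queue [T, K, P]
Visit T → queue [K, P]
Visit K → queue [P]
Visit P → queue []

R, W, U, N, Q, L, J, X, O, M, I, H, E, G, Y, F, V, S, T, K, P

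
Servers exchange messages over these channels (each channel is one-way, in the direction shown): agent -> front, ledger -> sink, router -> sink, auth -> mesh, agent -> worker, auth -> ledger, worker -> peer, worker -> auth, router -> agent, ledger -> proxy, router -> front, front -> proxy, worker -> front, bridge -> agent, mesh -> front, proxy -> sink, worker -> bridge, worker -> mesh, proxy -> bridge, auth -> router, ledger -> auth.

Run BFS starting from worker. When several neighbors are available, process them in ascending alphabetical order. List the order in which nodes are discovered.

worker -> auth -> bridge -> front -> mesh -> peer -> ledger -> router -> agent -> proxy -> sink

Visit worker; enqueue auth, bridge, front, mesh, peer → queue [auth, bridge, front, mesh, peer]
Visit auth; enqueue ledger, router → queue [bridge, front, mesh, peer, ledger, router]
Visit bridge; enqueue agent → queue [front, mesh, peer, ledger, router, agent]
Visit front; enqueue proxy → queue [mesh, peer, ledger, router, agent, proxy]
Visit mesh → queue [peer, ledger, router, agent, proxy]
Visit peer → queue [ledger, router, agent, proxy]
Visit ledger; enqueue sink → queue [router, agent, proxy, sink]
Visit router → queue [agent, proxy, sink]
Visit agent → queue [proxy, sink]
Visit proxy → queue [sink]
Visit sink → queue []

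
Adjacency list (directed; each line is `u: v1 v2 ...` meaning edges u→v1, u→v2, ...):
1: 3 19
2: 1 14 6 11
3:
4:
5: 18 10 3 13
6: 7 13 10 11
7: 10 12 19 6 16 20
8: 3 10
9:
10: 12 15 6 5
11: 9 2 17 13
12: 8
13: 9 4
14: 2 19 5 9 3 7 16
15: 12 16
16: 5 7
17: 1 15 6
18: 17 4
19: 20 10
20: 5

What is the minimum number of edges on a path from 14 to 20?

2

Level 0: 14
Level 1: 2, 3, 5, 7, 9, 16, 19
Level 2: 1, 6, 10, 11, 12, 13, 18, 20
Level 3: 4, 8, 15, 17
20 first appears at level 2.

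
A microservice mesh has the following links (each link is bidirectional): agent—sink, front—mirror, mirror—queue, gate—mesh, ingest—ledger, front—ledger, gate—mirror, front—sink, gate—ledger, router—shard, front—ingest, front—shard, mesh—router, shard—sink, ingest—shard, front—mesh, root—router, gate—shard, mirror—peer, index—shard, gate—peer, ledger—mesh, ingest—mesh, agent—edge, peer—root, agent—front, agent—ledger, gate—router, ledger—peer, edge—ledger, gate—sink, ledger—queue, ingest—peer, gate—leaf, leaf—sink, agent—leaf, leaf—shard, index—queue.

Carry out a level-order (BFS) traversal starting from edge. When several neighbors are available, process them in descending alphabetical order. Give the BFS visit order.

edge, ledger, agent, queue, peer, mesh, ingest, gate, front, sink, leaf, mirror, index, root, router, shard

Visit edge; enqueue ledger, agent → queue [ledger, agent]
Visit ledger; enqueue queue, peer, mesh, ingest, gate, front → queue [agent, queue, peer, mesh, ingest, gate, front]
Visit agent; enqueue sink, leaf → queue [queue, peer, mesh, ingest, gate, front, sink, leaf]
Visit queue; enqueue mirror, index → queue [peer, mesh, ingest, gate, front, sink, leaf, mirror, index]
Visit peer; enqueue root → queue [mesh, ingest, gate, front, sink, leaf, mirror, index, root]
Visit mesh; enqueue router → queue [ingest, gate, front, sink, leaf, mirror, index, root, router]
Visit ingest; enqueue shard → queue [gate, front, sink, leaf, mirror, index, root, router, shard]
Visit gate → queue [front, sink, leaf, mirror, index, root, router, shard]
Visit front → queue [sink, leaf, mirror, index, root, router, shard]
Visit sink → queue [leaf, mirror, index, root, router, shard]
Visit leaf → queue [mirror, index, root, router, shard]
Visit mirror → queue [index, root, router, shard]
Visit index → queue [root, router, shard]
Visit root → queue [router, shard]
Visit router → queue [shard]
Visit shard → queue []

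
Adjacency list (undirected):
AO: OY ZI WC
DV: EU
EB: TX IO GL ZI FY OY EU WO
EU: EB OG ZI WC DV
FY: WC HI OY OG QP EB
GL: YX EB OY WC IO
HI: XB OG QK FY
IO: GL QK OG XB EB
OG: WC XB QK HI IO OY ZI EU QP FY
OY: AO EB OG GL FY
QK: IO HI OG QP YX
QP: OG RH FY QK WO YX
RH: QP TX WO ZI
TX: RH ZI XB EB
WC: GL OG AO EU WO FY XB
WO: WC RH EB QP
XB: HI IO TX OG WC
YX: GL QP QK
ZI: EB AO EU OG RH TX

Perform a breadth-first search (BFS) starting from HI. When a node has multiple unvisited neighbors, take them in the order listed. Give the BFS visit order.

Visit HI; enqueue XB, OG, QK, FY → queue [XB, OG, QK, FY]
Visit XB; enqueue IO, TX, WC → queue [OG, QK, FY, IO, TX, WC]
Visit OG; enqueue OY, ZI, EU, QP → queue [QK, FY, IO, TX, WC, OY, ZI, EU, QP]
Visit QK; enqueue YX → queue [FY, IO, TX, WC, OY, ZI, EU, QP, YX]
Visit FY; enqueue EB → queue [IO, TX, WC, OY, ZI, EU, QP, YX, EB]
Visit IO; enqueue GL → queue [TX, WC, OY, ZI, EU, QP, YX, EB, GL]
Visit TX; enqueue RH → queue [WC, OY, ZI, EU, QP, YX, EB, GL, RH]
Visit WC; enqueue AO, WO → queue [OY, ZI, EU, QP, YX, EB, GL, RH, AO, WO]
Visit OY → queue [ZI, EU, QP, YX, EB, GL, RH, AO, WO]
Visit ZI → queue [EU, QP, YX, EB, GL, RH, AO, WO]
Visit EU; enqueue DV → queue [QP, YX, EB, GL, RH, AO, WO, DV]
Visit QP → queue [YX, EB, GL, RH, AO, WO, DV]
Visit YX → queue [EB, GL, RH, AO, WO, DV]
Visit EB → queue [GL, RH, AO, WO, DV]
Visit GL → queue [RH, AO, WO, DV]
Visit RH → queue [AO, WO, DV]
Visit AO → queue [WO, DV]
Visit WO → queue [DV]
Visit DV → queue []

HI -> XB -> OG -> QK -> FY -> IO -> TX -> WC -> OY -> ZI -> EU -> QP -> YX -> EB -> GL -> RH -> AO -> WO -> DV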